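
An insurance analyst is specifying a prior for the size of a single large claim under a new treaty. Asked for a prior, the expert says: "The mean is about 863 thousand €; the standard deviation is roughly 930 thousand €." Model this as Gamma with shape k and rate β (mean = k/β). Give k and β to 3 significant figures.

k ≈ 0.861, β ≈ 0.000998

For Gamma(k, rate β): mean = k/β, variance = k/β², so CV = 1/√k.
CV = SD/mean = 930/863 = 1.078, hence k = 1/CV² = 0.861.
Then β = k/mean = 0.861/863 = 0.000998.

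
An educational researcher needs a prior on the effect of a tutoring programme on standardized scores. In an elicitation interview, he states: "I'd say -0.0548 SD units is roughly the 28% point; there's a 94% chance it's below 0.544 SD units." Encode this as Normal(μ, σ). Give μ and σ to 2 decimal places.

μ = 0.11, σ = 0.28

For Normal(μ,σ), the p-quantile is μ + z_p·σ. Here z_{0.28} = -0.5828, z_{0.94} = 1.555.
So -0.0548 = μ − 0.5828σ and 0.544 = μ + 1.555σ.
Subtracting: σ = (0.544 − -0.0548)/(1.555 − (-0.5828)) = 0.28.
Then μ = -0.0548 − (-0.5828)·0.28 = 0.11.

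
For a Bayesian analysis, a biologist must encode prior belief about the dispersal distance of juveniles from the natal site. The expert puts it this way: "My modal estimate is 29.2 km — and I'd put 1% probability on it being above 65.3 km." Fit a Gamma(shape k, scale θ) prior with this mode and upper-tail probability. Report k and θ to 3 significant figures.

Gamma(k,θ) with k>1 has mode (k−1)θ, so θ = 29.2/(k−1).
Need P(X < 65.3) = 0.99 with θ tied to k this way. Start at k = 2, θ = 29.2: P(X<65.3) ≈ 0.654.
Too low — raise k to concentrate. Iterating converges to k ≈ 8.42.
Then θ = 29.2/(8.42−1) ≈ 3.94.

k ≈ 8.42, θ ≈ 3.94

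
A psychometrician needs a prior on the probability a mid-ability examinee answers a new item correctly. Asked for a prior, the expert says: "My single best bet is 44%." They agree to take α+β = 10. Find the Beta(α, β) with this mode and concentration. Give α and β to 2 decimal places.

For α,β > 1 the Beta mode is (α−1)/(α+β−2). With α+β = 10, the mode is (α−1)/8.
Set (α−1)/8 = 0.44 → α = 1 + 0.44·8 = 4.52.
β = 10 − α = 5.48.

α = 4.52, β = 5.48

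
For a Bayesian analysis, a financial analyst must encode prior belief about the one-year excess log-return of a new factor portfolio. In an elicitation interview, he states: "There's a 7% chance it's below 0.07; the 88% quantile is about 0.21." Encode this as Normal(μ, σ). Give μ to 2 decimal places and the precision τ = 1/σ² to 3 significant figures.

μ = 0.15, τ = 359

The p-quantile of Normal(μ,σ) is μ + z_p·σ, with z_{0.07} = -1.476 and z_{0.88} = 1.175.
Eliminate σ: μ = (z₂·x₁ − z₁·x₂)/(z₂ − z₁) = (1.175·0.07 − (-1.476)·0.21)/2.651 = 0.15.
Then σ = (x₂ − x₁)/(z₂ − z₁) = (0.21 − 0.07)/2.651 = 0.05.
Precision τ = 1/σ² = 1/0.05281² = 359.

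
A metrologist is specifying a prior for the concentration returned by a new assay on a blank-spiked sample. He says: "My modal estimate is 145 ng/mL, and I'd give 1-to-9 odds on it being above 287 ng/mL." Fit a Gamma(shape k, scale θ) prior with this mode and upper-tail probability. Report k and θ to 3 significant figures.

k ≈ 5.11, θ ≈ 35.3

Gamma(k,θ) with k>1 has mode (k−1)θ, so θ = 145/(k−1).
Need P(X < 287) = 0.9 with θ tied to k this way. Start at k = 2, θ = 145: P(X<287) ≈ 0.588.
Too low — raise k to concentrate. Iterating converges to k ≈ 5.11.
Then θ = 145/(5.11−1) ≈ 35.3.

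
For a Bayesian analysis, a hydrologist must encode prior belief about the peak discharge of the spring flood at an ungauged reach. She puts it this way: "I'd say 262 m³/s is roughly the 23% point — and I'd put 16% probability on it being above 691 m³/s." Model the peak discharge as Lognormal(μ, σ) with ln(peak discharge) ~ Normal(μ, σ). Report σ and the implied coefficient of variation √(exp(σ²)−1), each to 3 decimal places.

σ ≈ 0.560, CV ≈ 0.606

If T ~ Lognormal(μ,σ) then ln T ~ Normal(μ,σ), so the p-quantile of ln T is μ + z_p·σ.
ln(262) = 5.568 and ln(691) = 6.538; z_{0.23} = -0.7388, z_{0.84} = 0.9945.
σ = (6.538 − 5.568)/(0.9945 − (-0.7388)) = 0.560.
μ = 5.568 − (-0.7388)·0.560 = 5.982.
CV = √(exp(σ²)−1) = √(exp(0.3130)−1) = 0.606.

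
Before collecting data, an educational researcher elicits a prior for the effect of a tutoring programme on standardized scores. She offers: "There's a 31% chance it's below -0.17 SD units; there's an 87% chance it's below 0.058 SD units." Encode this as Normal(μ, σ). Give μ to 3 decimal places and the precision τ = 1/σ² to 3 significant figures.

For Normal(μ,σ), the p-quantile is μ + z_p·σ. Here z_{0.31} = -0.4959, z_{0.87} = 1.126.
So -0.17 = μ − 0.4959σ and 0.058 = μ + 1.126σ.
Subtracting: σ = (0.058 − -0.17)/(1.126 − (-0.4959)) = 0.141.
Then μ = -0.17 − (-0.4959)·0.141 = -0.100.
Precision τ = 1/σ² = 1/0.1405² = 50.6.

μ = -0.100, τ = 50.6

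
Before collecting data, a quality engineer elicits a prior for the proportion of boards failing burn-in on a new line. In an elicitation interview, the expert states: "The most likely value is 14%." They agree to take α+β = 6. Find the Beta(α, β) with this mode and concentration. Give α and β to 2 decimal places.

For α,β > 1 the Beta mode is (α−1)/(α+β−2). With α+β = 6, the mode is (α−1)/4.
Set (α−1)/4 = 0.14 → α = 1 + 0.14·4 = 1.56.
β = 6 − α = 4.44.

α = 1.56, β = 4.44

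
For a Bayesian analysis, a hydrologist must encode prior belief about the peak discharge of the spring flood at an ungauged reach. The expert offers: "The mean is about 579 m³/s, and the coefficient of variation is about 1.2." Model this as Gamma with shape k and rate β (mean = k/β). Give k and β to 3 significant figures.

For Gamma(k, rate β): mean = k/β, variance = k/β², so CV = 1/√k.
CV = 1.2, hence k = 1/CV² = 0.694.
Then β = k/mean = 0.694/579 = 0.0012.

k ≈ 0.694, β ≈ 0.0012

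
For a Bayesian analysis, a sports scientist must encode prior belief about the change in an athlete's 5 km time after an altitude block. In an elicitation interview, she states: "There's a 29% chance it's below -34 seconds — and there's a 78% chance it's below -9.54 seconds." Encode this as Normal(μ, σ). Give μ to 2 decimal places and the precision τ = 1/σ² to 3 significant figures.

μ = -23.79, τ = 0.00294

For Normal(μ,σ), the p-quantile is μ + z_p·σ. Here z_{0.29} = -0.5534, z_{0.78} = 0.7722.
So -34 = μ − 0.5534σ and -9.54 = μ + 0.7722σ.
Subtracting: σ = (-9.54 − -34)/(0.7722 − (-0.5534)) = 18.45.
Then μ = -34 − (-0.5534)·18.45 = -23.79.
Precision τ = 1/σ² = 1/18.45² = 0.00294.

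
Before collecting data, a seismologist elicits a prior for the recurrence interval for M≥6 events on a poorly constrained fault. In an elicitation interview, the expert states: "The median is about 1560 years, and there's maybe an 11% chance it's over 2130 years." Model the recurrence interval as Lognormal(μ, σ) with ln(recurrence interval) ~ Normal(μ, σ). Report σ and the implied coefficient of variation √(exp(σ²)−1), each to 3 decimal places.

If T ~ Lognormal(μ,σ) then ln T ~ Normal(μ,σ), so the p-quantile of ln T is μ + z_p·σ.
ln(1560) = 7.352 and ln(2130) = 7.664; z_{0.5} = 0, z_{0.89} = 1.227.
σ = (7.664 − 7.352)/(1.227 − (0)) = 0.254.
μ = 7.352 − (0)·0.254 = 7.352.
CV = √(exp(σ²)−1) = √(exp(0.0645)−1) = 0.258.

σ ≈ 0.254, CV ≈ 0.258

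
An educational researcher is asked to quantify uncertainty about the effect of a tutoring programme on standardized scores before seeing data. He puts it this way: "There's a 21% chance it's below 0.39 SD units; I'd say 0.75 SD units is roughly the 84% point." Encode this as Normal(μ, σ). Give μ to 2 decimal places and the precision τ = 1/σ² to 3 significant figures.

μ = 0.55, τ = 25

The p-quantile of Normal(μ,σ) is μ + z_p·σ, with z_{0.21} = -0.8064 and z_{0.84} = 0.9945.
Eliminate σ: μ = (z₂·x₁ − z₁·x₂)/(z₂ − z₁) = (0.9945·0.39 − (-0.8064)·0.75)/1.801 = 0.55.
Then σ = (x₂ − x₁)/(z₂ − z₁) = (0.75 − 0.39)/1.801 = 0.20.
Precision τ = 1/σ² = 1/0.1999² = 25.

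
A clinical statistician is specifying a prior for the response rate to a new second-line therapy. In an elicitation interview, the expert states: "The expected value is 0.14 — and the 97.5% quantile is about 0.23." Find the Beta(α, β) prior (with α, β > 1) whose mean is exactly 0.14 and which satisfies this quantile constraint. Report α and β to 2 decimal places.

α ≈ 9.75, β ≈ 59.89

With mean 0.14 fixed, write α = 0.14s, β = 0.86s where s = α+β.
Need P(θ < 0.23) = 0.975 under Beta(0.14s, 0.86s). Normal approximation: (q−m)/√(m(1−m)/s) ≈ z_{0.975} = 1.96, so s ≈ 0.14·0.86·(1.96)²/(0.23−0.14)² = 57.1.
At s = 57.1: P(θ<0.23) ≈ 0.963. Adjusting to match 0.975 gives s ≈ 69.63.
So α = 0.14·69.63 ≈ 9.75, β = 0.86·69.63 ≈ 59.89.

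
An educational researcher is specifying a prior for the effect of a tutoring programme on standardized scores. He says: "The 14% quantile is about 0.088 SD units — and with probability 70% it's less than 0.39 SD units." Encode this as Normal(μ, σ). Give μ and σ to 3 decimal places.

The p-quantile of Normal(μ,σ) is μ + z_p·σ, with z_{0.14} = -1.08 and z_{0.7} = 0.5244.
Eliminate σ: μ = (z₂·x₁ − z₁·x₂)/(z₂ − z₁) = (0.5244·0.088 − (-1.08)·0.39)/1.605 = 0.291.
Then σ = (x₂ − x₁)/(z₂ − z₁) = (0.39 − 0.088)/1.605 = 0.188.

μ = 0.291, σ = 0.188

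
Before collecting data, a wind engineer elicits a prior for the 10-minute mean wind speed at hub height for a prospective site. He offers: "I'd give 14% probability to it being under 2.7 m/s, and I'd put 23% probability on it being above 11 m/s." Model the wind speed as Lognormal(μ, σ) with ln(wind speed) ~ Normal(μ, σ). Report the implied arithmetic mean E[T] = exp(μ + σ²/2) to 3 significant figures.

E[T] ≈ 8.38 m/s

If T ~ Lognormal(μ,σ) then ln T ~ Normal(μ,σ), so the p-quantile of ln T is μ + z_p·σ.
ln(2.7) = 0.9933 and ln(11) = 2.398; z_{0.14} = -1.08, z_{0.77} = 0.7388.
σ = (2.398 − 0.9933)/(0.7388 − (-1.08)) = 0.772.
μ = 0.9933 − (-1.08)·0.772 = 1.827.
E[T] = exp(μ + σ²/2) = exp(1.827 + 0.2981) = 8.38 m/s.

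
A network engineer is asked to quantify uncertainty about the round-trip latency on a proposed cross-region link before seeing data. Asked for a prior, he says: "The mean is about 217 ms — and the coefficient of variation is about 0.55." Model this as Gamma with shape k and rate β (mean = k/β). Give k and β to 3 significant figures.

For Gamma(k, rate β): mean = k/β, variance = k/β², so CV = 1/√k.
CV = 0.55, hence k = 1/CV² = 3.31.
Then β = k/mean = 3.31/217 = 0.0152.

k ≈ 3.31, β ≈ 0.0152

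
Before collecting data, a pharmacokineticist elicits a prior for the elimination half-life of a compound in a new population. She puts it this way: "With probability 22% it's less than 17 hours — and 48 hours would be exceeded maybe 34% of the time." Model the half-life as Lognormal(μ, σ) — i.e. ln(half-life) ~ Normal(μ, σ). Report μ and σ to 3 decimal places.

μ ≈ 3.510, σ ≈ 0.876

If T ~ Lognormal(μ,σ) then ln T ~ Normal(μ,σ), so the p-quantile of ln T is μ + z_p·σ.
ln(17) = 2.833 and ln(48) = 3.871; z_{0.22} = -0.7722, z_{0.66} = 0.4125.
σ = (3.871 − 2.833)/(0.4125 − (-0.7722)) = 0.876.
μ = 2.833 − (-0.7722)·0.876 = 3.510.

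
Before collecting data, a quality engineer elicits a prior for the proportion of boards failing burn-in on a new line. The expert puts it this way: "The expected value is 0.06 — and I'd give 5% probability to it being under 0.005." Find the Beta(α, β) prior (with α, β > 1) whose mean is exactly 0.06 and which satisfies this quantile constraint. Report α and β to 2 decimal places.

With mean 0.06 fixed, write α = 0.06s, β = 0.94s where s = α+β.
Need P(θ < 0.005) = 0.05 under Beta(0.06s, 0.94s). Normal approximation: (q−m)/√(m(1−m)/s) ≈ z_{0.05} = -1.64, so s ≈ 0.06·0.94·(-1.64)²/(0.005−0.06)² = 50.4.
At s = 50.4: P(θ<0.005) ≈ 0.002. Adjusting to match 0.05 gives s ≈ 20.17.
So α = 0.06·20.17 ≈ 1.21, β = 0.94·20.17 ≈ 18.96.

α ≈ 1.21, β ≈ 18.96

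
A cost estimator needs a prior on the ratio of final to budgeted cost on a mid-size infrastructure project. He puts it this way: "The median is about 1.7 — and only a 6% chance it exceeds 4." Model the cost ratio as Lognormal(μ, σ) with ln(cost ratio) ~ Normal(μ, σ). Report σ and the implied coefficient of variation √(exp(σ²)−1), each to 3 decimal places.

If T ~ Lognormal(μ,σ) then ln T ~ Normal(μ,σ), so the p-quantile of ln T is μ + z_p·σ.
ln(1.7) = 0.5306 and ln(4) = 1.386; z_{0.5} = 0, z_{0.94} = 1.555.
σ = (1.386 − 0.5306)/(1.555 − (0)) = 0.550.
μ = 0.5306 − (0)·0.550 = 0.531.
CV = √(exp(σ²)−1) = √(exp(0.3029)−1) = 0.595.

σ ≈ 0.550, CV ≈ 0.595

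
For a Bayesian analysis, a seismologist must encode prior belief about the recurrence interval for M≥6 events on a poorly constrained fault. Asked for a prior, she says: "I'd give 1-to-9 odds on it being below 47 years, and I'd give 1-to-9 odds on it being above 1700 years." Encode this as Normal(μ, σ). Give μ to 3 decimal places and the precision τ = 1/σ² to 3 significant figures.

The p-quantile of Normal(μ,σ) is μ + z_p·σ, with z_{0.1} = -1.282 and z_{0.9} = 1.282.
Eliminate σ: μ = (z₂·x₁ − z₁·x₂)/(z₂ − z₁) = (1.282·47 − (-1.282)·1700)/2.563 = 873.500.
Then σ = (x₂ − x₁)/(z₂ − z₁) = (1700 − 47)/2.563 = 644.921.
Precision τ = 1/σ² = 1/644.9² = 2.4e-06.

μ = 873.500, τ = 2.4e-06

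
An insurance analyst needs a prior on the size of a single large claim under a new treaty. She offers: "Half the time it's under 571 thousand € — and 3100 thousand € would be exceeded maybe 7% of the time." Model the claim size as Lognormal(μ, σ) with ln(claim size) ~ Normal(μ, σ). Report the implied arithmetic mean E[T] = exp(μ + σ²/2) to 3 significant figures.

If T ~ Lognormal(μ,σ) then ln T ~ Normal(μ,σ), so the p-quantile of ln T is μ + z_p·σ.
ln(571) = 6.347 and ln(3100) = 8.039; z_{0.5} = 0, z_{0.93} = 1.476.
σ = (8.039 − 6.347)/(1.476 − (0)) = 1.146.
μ = 6.347 − (0)·1.146 = 6.347.
E[T] = exp(μ + σ²/2) = exp(6.347 + 0.6571) = 1100 thousand €.

E[T] ≈ 1100 thousand €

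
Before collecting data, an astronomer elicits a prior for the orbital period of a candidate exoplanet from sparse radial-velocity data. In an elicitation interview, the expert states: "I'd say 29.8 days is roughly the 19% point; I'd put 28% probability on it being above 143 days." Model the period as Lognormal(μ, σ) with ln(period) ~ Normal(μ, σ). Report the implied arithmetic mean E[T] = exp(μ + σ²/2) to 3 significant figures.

E[T] ≈ 136 days

If T ~ Lognormal(μ,σ) then ln T ~ Normal(μ,σ), so the p-quantile of ln T is μ + z_p·σ.
ln(29.8) = 3.395 and ln(143) = 4.963; z_{0.19} = -0.8779, z_{0.72} = 0.5828.
σ = (4.963 − 3.395)/(0.5828 − (-0.8779)) = 1.074.
μ = 3.395 − (-0.8779)·1.074 = 4.337.
E[T] = exp(μ + σ²/2) = exp(4.337 + 0.5764) = 136 days.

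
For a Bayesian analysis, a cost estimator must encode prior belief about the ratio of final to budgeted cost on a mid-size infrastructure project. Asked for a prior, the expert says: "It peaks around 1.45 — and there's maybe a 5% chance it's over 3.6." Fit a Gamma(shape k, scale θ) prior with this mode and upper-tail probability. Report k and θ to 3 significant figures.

k ≈ 4.29, θ ≈ 0.441

Gamma(k,θ) with k>1 has mode (k−1)θ, so θ = 1.45/(k−1).
Need P(X < 3.6) = 0.95 with θ tied to k this way. Start at k = 2, θ = 1.45: P(X<3.6) ≈ 0.709.
Too low — raise k to concentrate. Iterating converges to k ≈ 4.29.
Then θ = 1.45/(4.29−1) ≈ 0.441.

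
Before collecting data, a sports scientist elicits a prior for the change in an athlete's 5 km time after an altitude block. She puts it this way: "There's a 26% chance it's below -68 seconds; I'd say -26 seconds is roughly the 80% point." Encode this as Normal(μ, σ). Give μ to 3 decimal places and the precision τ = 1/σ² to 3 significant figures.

The p-quantile of Normal(μ,σ) is μ + z_p·σ, with z_{0.26} = -0.6433 and z_{0.8} = 0.8416.
Eliminate σ: μ = (z₂·x₁ − z₁·x₂)/(z₂ − z₁) = (0.8416·-68 − (-0.6433)·-26)/1.485 = -49.804.
Then σ = (x₂ − x₁)/(z₂ − z₁) = (-26 − -68)/1.485 = 28.283.
Precision τ = 1/σ² = 1/28.28² = 0.00125.

μ = -49.804, τ = 0.00125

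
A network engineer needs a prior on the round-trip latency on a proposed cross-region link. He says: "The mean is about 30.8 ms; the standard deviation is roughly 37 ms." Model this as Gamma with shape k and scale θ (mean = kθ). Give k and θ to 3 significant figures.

For Gamma(k, scale θ): mean = kθ, variance = kθ², so CV = 1/√k.
CV = SD/mean = 37/30.8 = 1.201, hence k = 1/CV² = 0.693.
Then θ = mean/k = 30.8/0.693 = 44.4.

k ≈ 0.693, θ ≈ 44.4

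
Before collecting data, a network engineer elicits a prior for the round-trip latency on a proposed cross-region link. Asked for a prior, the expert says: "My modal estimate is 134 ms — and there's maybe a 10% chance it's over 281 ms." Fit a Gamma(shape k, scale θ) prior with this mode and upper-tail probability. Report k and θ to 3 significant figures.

Gamma(k,θ) with k>1 has mode (k−1)θ, so θ = 134/(k−1).
Need P(X < 281) = 0.9 with θ tied to k this way. Start at k = 2, θ = 134: P(X<281) ≈ 0.620.
Too low — raise k to concentrate. Iterating converges to k ≈ 4.5.
Then θ = 134/(4.5−1) ≈ 38.3.

k ≈ 4.5, θ ≈ 38.3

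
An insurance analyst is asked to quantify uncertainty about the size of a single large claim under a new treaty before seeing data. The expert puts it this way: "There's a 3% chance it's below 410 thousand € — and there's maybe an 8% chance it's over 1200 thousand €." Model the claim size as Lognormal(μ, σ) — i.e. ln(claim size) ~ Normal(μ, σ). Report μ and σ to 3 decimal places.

μ ≈ 6.631, σ ≈ 0.327

If T ~ Lognormal(μ,σ) then ln T ~ Normal(μ,σ), so the p-quantile of ln T is μ + z_p·σ.
ln(410) = 6.016 and ln(1200) = 7.09; z_{0.03} = -1.881, z_{0.92} = 1.405.
σ = (7.09 − 6.016)/(1.405 − (-1.881)) = 0.327.
μ = 6.016 − (-1.881)·0.327 = 6.631.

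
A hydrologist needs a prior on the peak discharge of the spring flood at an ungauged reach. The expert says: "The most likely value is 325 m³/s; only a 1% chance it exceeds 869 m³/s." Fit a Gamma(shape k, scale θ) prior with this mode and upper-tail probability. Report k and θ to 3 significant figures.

k ≈ 5.78, θ ≈ 68

Gamma(k,θ) with k>1 has mode (k−1)θ, so θ = 325/(k−1).
Need P(X < 869) = 0.99 with θ tied to k this way. Start at k = 2, θ = 325: P(X<869) ≈ 0.747.
Too low — raise k to concentrate. Iterating converges to k ≈ 5.78.
Then θ = 325/(5.78−1) ≈ 68.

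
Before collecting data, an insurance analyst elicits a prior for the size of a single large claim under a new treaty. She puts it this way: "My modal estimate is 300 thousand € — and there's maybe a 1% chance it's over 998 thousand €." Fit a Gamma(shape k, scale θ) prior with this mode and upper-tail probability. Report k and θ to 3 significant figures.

Gamma(k,θ) with k>1 has mode (k−1)θ, so θ = 300/(k−1).
Need P(X < 998) = 0.99 with θ tied to k this way. Start at k = 2, θ = 300: P(X<998) ≈ 0.845.
Too low — raise k to concentrate. Iterating converges to k ≈ 4.04.
Then θ = 300/(4.04−1) ≈ 98.8.

k ≈ 4.04, θ ≈ 98.8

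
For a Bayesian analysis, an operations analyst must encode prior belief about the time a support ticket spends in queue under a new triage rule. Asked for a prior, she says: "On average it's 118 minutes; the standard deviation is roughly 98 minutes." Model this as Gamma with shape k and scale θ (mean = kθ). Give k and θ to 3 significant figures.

k ≈ 1.45, θ ≈ 81.4

For Gamma(k, scale θ): mean = kθ, variance = kθ², so CV = 1/√k.
CV = SD/mean = 98/118 = 0.8305, hence k = 1/CV² = 1.45.
Then θ = mean/k = 118/1.45 = 81.4.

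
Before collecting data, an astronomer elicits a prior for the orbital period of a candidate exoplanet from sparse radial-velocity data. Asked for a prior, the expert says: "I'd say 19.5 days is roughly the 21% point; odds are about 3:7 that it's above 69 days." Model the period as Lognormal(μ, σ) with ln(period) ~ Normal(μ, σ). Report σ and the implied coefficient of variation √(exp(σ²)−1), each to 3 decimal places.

σ ≈ 0.950, CV ≈ 1.210

If T ~ Lognormal(μ,σ) then ln T ~ Normal(μ,σ), so the p-quantile of ln T is μ + z_p·σ.
ln(19.5) = 2.97 and ln(69) = 4.234; z_{0.21} = -0.8064, z_{0.7} = 0.5244.
σ = (4.234 − 2.97)/(0.5244 − (-0.8064)) = 0.950.
μ = 2.97 − (-0.8064)·0.950 = 3.736.
CV = √(exp(σ²)−1) = √(exp(0.9017)−1) = 1.210.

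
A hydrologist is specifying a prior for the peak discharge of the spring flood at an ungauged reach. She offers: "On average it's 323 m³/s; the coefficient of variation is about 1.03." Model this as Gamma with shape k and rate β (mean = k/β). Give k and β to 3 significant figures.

k ≈ 0.943, β ≈ 0.00292

For Gamma(k, rate β): mean = k/β, variance = k/β², so CV = 1/√k.
CV = 1.03, hence k = 1/CV² = 0.943.
Then β = k/mean = 0.943/323 = 0.00292.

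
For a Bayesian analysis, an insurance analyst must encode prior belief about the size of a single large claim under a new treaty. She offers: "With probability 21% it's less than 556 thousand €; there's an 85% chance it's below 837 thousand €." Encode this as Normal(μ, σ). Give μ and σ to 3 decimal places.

For Normal(μ,σ), the p-quantile is μ + z_p·σ. Here z_{0.21} = -0.8064, z_{0.85} = 1.036.
So 556 = μ − 0.8064σ and 837 = μ + 1.036σ.
Subtracting: σ = (837 − 556)/(1.036 − (-0.8064)) = 152.481.
Then μ = 556 − (-0.8064)·152.481 = 678.964.

μ = 678.964, σ = 152.481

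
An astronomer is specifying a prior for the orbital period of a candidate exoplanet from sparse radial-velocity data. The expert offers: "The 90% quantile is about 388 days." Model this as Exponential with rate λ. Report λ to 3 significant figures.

P(T < 388.0) = 1 − e^(−λ·388.0) = 0.9, so λ = −ln(1−0.9)/388.0 = −ln(0.1)/388.0 = 0.00593.

λ ≈ 0.00593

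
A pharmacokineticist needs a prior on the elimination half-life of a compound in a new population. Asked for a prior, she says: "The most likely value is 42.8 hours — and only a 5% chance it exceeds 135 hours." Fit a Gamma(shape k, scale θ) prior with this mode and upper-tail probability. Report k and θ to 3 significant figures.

Gamma(k,θ) with k>1 has mode (k−1)θ, so θ = 42.8/(k−1).
Need P(X < 135) = 0.95 with θ tied to k this way. Start at k = 2, θ = 42.8: P(X<135) ≈ 0.823.
Too low — raise k to concentrate. Iterating converges to k ≈ 2.99.
Then θ = 42.8/(2.99−1) ≈ 21.5.

k ≈ 2.99, θ ≈ 21.5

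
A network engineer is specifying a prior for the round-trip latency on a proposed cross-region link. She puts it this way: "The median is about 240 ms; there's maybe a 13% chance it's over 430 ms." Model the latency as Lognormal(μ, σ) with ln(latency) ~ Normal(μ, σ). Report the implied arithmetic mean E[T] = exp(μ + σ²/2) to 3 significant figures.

E[T] ≈ 274 ms

If T ~ Lognormal(μ,σ) then ln T ~ Normal(μ,σ), so the p-quantile of ln T is μ + z_p·σ.
ln(240) = 5.481 and ln(430) = 6.064; z_{0.5} = 0, z_{0.87} = 1.126.
σ = (6.064 − 5.481)/(1.126 − (0)) = 0.518.
μ = 5.481 − (0)·0.518 = 5.481.
E[T] = exp(μ + σ²/2) = exp(5.481 + 0.1340) = 274 ms.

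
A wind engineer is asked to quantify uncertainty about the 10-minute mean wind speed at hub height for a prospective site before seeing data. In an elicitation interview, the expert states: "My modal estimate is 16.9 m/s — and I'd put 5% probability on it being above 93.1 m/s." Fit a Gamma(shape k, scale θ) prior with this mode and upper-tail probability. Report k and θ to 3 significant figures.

Gamma(k,θ) with k>1 has mode (k−1)θ, so θ = 16.9/(k−1).
Need P(X < 93.1) = 0.95 with θ tied to k this way. Start at k = 2, θ = 16.9: P(X<93.1) ≈ 0.974.
Too high — lower k to spread out. Iterating converges to k ≈ 1.8.
Then θ = 16.9/(1.8−1) ≈ 21.1.

k ≈ 1.8, θ ≈ 21.1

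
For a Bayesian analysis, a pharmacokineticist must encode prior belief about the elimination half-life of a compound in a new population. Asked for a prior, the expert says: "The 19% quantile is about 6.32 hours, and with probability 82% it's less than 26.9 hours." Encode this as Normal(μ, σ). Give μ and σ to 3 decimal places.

For Normal(μ,σ), the p-quantile is μ + z_p·σ. Here z_{0.19} = -0.8779, z_{0.82} = 0.9154.
So 6.32 = μ − 0.8779σ and 26.9 = μ + 0.9154σ.
Subtracting: σ = (26.9 − 6.32)/(0.9154 − (-0.8779)) = 11.476.
Then μ = 6.32 − (-0.8779)·11.476 = 16.395.

μ = 16.395, σ = 11.476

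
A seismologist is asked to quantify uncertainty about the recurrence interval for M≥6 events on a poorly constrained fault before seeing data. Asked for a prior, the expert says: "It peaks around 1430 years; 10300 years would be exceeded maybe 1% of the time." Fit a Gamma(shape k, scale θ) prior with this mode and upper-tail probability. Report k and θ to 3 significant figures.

k ≈ 1.89, θ ≈ 1600

Gamma(k,θ) with k>1 has mode (k−1)θ, so θ = 1430/(k−1).
Need P(X < 10300) = 0.99 with θ tied to k this way. Start at k = 2, θ = 1430: P(X<10300) ≈ 0.994.
Too high — lower k to spread out. Iterating converges to k ≈ 1.89.
Then θ = 1430/(1.89−1) ≈ 1600.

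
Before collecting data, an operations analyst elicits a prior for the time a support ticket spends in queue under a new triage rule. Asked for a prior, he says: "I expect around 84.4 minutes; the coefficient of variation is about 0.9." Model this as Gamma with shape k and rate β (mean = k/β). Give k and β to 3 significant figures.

For Gamma(k, rate β): mean = k/β, variance = k/β², so CV = 1/√k.
CV = 0.9, hence k = 1/CV² = 1.23.
Then β = k/mean = 1.23/84.4 = 0.0146.

k ≈ 1.23, β ≈ 0.0146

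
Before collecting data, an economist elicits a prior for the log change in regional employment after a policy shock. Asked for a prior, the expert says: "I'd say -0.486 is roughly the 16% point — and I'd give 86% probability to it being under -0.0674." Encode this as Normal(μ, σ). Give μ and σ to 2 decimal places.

The p-quantile of Normal(μ,σ) is μ + z_p·σ, with z_{0.16} = -0.9945 and z_{0.86} = 1.08.
Eliminate σ: μ = (z₂·x₁ − z₁·x₂)/(z₂ − z₁) = (1.08·-0.486 − (-0.9945)·-0.0674)/2.075 = -0.29.
Then σ = (x₂ − x₁)/(z₂ − z₁) = (-0.0674 − -0.486)/2.075 = 0.20.

μ = -0.29, σ = 0.20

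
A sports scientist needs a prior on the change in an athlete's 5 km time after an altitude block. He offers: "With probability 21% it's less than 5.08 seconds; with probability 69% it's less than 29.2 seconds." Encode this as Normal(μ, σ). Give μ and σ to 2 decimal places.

For Normal(μ,σ), the p-quantile is μ + z_p·σ. Here z_{0.21} = -0.8064, z_{0.69} = 0.4959.
So 5.08 = μ − 0.8064σ and 29.2 = μ + 0.4959σ.
Subtracting: σ = (29.2 − 5.08)/(0.4959 − (-0.8064)) = 18.52.
Then μ = 5.08 − (-0.8064)·18.52 = 20.02.

μ = 20.02, σ = 18.52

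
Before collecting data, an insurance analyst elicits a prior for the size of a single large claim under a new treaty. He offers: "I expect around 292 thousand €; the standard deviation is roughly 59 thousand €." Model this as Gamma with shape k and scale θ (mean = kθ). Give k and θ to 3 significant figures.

For Gamma(k, scale θ): mean = kθ, variance = kθ², so CV = 1/√k.
CV = SD/mean = 59/292 = 0.2021, hence k = 1/CV² = 24.5.
Then θ = mean/k = 292/24.5 = 11.9.

k ≈ 24.5, θ ≈ 11.9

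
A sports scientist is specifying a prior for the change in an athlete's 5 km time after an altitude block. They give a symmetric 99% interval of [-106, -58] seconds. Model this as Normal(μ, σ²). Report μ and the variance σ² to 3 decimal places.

μ = -82.000, σ² = 86.814

A symmetric 99% interval runs μ ± z·σ with z = 2.576.
Half-width = 24, so σ = 24/2.576 = 9.3174 and σ² = 86.814.
μ is the interval midpoint, -82.000.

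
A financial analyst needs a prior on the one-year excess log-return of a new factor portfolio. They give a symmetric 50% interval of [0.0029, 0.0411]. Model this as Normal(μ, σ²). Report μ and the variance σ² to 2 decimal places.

A symmetric 50% interval runs μ ± z·σ with z = 0.6745.
Half-width = 0.0191, so σ = 0.0191/0.6745 = 0.028 and σ² = 0.00.
μ is the interval midpoint, 0.02.

μ = 0.02, σ² = 0.00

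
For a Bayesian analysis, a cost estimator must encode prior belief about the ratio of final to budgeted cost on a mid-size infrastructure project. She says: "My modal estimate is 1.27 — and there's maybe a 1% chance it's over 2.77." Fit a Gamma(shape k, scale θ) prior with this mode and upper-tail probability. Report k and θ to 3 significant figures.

k ≈ 8.94, θ ≈ 0.16

Gamma(k,θ) with k>1 has mode (k−1)θ, so θ = 1.27/(k−1).
Need P(X < 2.77) = 0.99 with θ tied to k this way. Start at k = 2, θ = 1.27: P(X<2.77) ≈ 0.641.
Too low — raise k to concentrate. Iterating converges to k ≈ 8.94.
Then θ = 1.27/(8.94−1) ≈ 0.16.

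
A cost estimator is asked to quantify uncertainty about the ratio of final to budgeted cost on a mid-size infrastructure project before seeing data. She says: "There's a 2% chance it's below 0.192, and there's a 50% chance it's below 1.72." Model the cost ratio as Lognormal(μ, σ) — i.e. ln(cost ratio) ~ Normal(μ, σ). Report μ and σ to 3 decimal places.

If T ~ Lognormal(μ,σ) then ln T ~ Normal(μ,σ), so the p-quantile of ln T is μ + z_p·σ.
ln(0.192) = -1.65 and ln(1.72) = 0.5423; z_{0.02} = -2.054, z_{0.5} = 0.
σ = (0.5423 − -1.65)/(0 − (-2.054)) = 1.068.
μ = -1.65 − (-2.054)·1.068 = 0.542.

μ ≈ 0.542, σ ≈ 1.068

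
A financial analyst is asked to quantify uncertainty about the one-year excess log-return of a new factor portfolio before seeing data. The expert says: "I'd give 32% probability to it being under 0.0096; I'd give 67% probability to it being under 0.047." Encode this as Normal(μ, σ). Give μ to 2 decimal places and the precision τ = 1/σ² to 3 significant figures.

For Normal(μ,σ), the p-quantile is μ + z_p·σ. Here z_{0.32} = -0.4677, z_{0.67} = 0.4399.
So 0.0096 = μ − 0.4677σ and 0.047 = μ + 0.4399σ.
Subtracting: σ = (0.047 − 0.0096)/(0.4399 − (-0.4677)) = 0.04.
Then μ = 0.0096 − (-0.4677)·0.04 = 0.03.
Precision τ = 1/σ² = 1/0.04121² = 589.

μ = 0.03, τ = 589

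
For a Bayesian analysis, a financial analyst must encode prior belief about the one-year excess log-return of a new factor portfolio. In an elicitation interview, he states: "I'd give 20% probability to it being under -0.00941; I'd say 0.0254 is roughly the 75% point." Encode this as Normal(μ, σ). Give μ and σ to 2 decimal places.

For Normal(μ,σ), the p-quantile is μ + z_p·σ. Here z_{0.2} = -0.8416, z_{0.75} = 0.6745.
So -0.00941 = μ − 0.8416σ and 0.0254 = μ + 0.6745σ.
Subtracting: σ = (0.0254 − -0.00941)/(0.6745 − (-0.8416)) = 0.02.
Then μ = -0.00941 − (-0.8416)·0.02 = 0.01.

μ = 0.01, σ = 0.02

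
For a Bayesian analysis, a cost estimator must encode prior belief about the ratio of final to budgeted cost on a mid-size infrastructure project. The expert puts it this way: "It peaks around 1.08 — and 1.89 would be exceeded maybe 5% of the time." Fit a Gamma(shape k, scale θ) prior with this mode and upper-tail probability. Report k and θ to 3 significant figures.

Gamma(k,θ) with k>1 has mode (k−1)θ, so θ = 1.08/(k−1).
Need P(X < 1.89) = 0.95 with θ tied to k this way. Start at k = 2, θ = 1.08: P(X<1.89) ≈ 0.522.
Too low — raise k to concentrate. Iterating converges to k ≈ 9.91.
Then θ = 1.08/(9.91−1) ≈ 0.121.

k ≈ 9.91, θ ≈ 0.121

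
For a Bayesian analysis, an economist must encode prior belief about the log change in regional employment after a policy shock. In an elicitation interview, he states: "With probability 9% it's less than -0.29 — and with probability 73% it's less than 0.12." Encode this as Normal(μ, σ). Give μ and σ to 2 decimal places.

μ = -0.01, σ = 0.21

For Normal(μ,σ), the p-quantile is μ + z_p·σ. Here z_{0.09} = -1.341, z_{0.73} = 0.6128.
So -0.29 = μ − 1.341σ and 0.12 = μ + 0.6128σ.
Subtracting: σ = (0.12 − -0.29)/(0.6128 − (-1.341)) = 0.21.
Then μ = -0.29 − (-1.341)·0.21 = -0.01.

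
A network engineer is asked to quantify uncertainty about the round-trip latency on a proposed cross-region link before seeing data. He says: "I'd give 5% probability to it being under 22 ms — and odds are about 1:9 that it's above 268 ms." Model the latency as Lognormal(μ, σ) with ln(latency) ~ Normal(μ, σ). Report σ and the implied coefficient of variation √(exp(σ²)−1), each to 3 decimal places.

σ ≈ 0.854, CV ≈ 1.037

If T ~ Lognormal(μ,σ) then ln T ~ Normal(μ,σ), so the p-quantile of ln T is μ + z_p·σ.
ln(22) = 3.091 and ln(268) = 5.591; z_{0.05} = -1.645, z_{0.9} = 1.282.
σ = (5.591 − 3.091)/(1.282 − (-1.645)) = 0.854.
μ = 3.091 − (-1.645)·0.854 = 4.496.
CV = √(exp(σ²)−1) = √(exp(0.7298)−1) = 1.037.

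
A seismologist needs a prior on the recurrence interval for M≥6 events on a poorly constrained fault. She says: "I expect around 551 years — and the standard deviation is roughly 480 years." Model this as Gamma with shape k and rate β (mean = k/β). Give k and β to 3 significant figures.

For Gamma(k, rate β): mean = k/β, variance = k/β², so CV = 1/√k.
CV = SD/mean = 480/551 = 0.8711, hence k = 1/CV² = 1.32.
Then β = k/mean = 1.32/551 = 0.00239.

k ≈ 1.32, β ≈ 0.00239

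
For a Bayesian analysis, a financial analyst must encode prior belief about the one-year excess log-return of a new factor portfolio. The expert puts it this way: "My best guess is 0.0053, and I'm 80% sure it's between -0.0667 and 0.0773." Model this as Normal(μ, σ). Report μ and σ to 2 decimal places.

A symmetric 80% interval runs μ ± z·σ with z = 1.282.
Half-width = 0.072, so σ = 0.072/1.282 = 0.06.
μ is the stated best guess, 0.01.

μ = 0.01, σ = 0.06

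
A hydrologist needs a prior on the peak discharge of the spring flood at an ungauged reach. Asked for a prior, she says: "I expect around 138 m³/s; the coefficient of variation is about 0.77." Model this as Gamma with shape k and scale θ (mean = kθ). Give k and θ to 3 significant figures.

For Gamma(k, scale θ): mean = kθ, variance = kθ², so CV = 1/√k.
CV = 0.77, hence k = 1/CV² = 1.69.
Then θ = mean/k = 138/1.69 = 81.8.

k ≈ 1.69, θ ≈ 81.8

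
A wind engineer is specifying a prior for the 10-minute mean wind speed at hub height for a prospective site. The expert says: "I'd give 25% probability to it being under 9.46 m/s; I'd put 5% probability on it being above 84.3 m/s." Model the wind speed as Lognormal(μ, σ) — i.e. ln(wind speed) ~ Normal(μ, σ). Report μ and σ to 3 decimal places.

If T ~ Lognormal(μ,σ) then ln T ~ Normal(μ,σ), so the p-quantile of ln T is μ + z_p·σ.
ln(9.46) = 2.247 and ln(84.3) = 4.434; z_{0.25} = -0.6745, z_{0.95} = 1.645.
σ = (4.434 − 2.247)/(1.645 − (-0.6745)) = 0.943.
μ = 2.247 − (-0.6745)·0.943 = 2.883.

μ ≈ 2.883, σ ≈ 0.943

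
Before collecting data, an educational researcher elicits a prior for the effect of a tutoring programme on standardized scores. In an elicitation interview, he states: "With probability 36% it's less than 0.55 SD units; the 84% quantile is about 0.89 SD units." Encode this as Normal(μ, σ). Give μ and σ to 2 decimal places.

For Normal(μ,σ), the p-quantile is μ + z_p·σ. Here z_{0.36} = -0.3585, z_{0.84} = 0.9945.
So 0.55 = μ − 0.3585σ and 0.89 = μ + 0.9945σ.
Subtracting: σ = (0.89 − 0.55)/(0.9945 − (-0.3585)) = 0.25.
Then μ = 0.55 − (-0.3585)·0.25 = 0.64.

μ = 0.64, σ = 0.25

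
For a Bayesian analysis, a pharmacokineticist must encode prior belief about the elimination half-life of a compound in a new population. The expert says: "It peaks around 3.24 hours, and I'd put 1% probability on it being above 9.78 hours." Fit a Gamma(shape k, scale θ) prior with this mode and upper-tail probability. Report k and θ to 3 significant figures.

Gamma(k,θ) with k>1 has mode (k−1)θ, so θ = 3.24/(k−1).
Need P(X < 9.78) = 0.99 with θ tied to k this way. Start at k = 2, θ = 3.24: P(X<9.78) ≈ 0.804.
Too low — raise k to concentrate. Iterating converges to k ≈ 4.68.
Then θ = 3.24/(4.68−1) ≈ 0.88.

k ≈ 4.68, θ ≈ 0.88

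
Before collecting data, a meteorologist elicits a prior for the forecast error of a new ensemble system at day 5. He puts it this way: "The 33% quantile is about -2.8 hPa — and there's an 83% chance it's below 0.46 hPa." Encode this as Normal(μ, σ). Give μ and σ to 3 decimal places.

μ = -1.771, σ = 2.338

The p-quantile of Normal(μ,σ) is μ + z_p·σ, with z_{0.33} = -0.4399 and z_{0.83} = 0.9542.
Eliminate σ: μ = (z₂·x₁ − z₁·x₂)/(z₂ − z₁) = (0.9542·-2.8 − (-0.4399)·0.46)/1.394 = -1.771.
Then σ = (x₂ − x₁)/(z₂ − z₁) = (0.46 − -2.8)/1.394 = 2.338.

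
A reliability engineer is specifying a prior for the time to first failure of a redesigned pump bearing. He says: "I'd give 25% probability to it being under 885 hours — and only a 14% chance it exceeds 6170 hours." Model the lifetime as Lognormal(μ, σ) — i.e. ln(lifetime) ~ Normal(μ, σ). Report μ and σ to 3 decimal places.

If T ~ Lognormal(μ,σ) then ln T ~ Normal(μ,σ), so the p-quantile of ln T is μ + z_p·σ.
ln(885) = 6.786 and ln(6170) = 8.727; z_{0.25} = -0.6745, z_{0.86} = 1.08.
σ = (8.727 − 6.786)/(1.08 − (-0.6745)) = 1.107.
μ = 6.786 − (-0.6745)·1.107 = 7.532.

μ ≈ 7.532, σ ≈ 1.107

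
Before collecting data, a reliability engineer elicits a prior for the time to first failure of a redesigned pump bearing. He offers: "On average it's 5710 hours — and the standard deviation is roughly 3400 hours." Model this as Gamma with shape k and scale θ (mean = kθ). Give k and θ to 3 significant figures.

k ≈ 2.82, θ ≈ 2020

For Gamma(k, scale θ): mean = kθ, variance = kθ², so CV = 1/√k.
CV = SD/mean = 3400/5710 = 0.5954, hence k = 1/CV² = 2.82.
Then θ = mean/k = 5710/2.82 = 2020.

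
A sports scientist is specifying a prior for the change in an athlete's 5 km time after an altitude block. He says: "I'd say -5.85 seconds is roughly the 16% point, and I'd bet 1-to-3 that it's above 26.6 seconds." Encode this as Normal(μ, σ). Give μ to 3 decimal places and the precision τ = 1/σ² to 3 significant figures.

μ = 13.486, τ = 0.00265

For Normal(μ,σ), the p-quantile is μ + z_p·σ. Here z_{0.16} = -0.9945, z_{0.75} = 0.6745.
So -5.85 = μ − 0.9945σ and 26.6 = μ + 0.6745σ.
Subtracting: σ = (26.6 − -5.85)/(0.6745 − (-0.9945)) = 19.443.
Then μ = -5.85 − (-0.9945)·19.443 = 13.486.
Precision τ = 1/σ² = 1/19.44² = 0.00265.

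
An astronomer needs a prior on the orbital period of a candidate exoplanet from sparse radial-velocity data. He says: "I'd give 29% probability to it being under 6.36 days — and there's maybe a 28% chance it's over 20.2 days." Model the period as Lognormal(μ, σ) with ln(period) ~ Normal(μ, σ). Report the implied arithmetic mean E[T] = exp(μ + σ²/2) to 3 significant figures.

E[T] ≈ 18.7 days

If T ~ Lognormal(μ,σ) then ln T ~ Normal(μ,σ), so the p-quantile of ln T is μ + z_p·σ.
ln(6.36) = 1.85 and ln(20.2) = 3.006; z_{0.29} = -0.5534, z_{0.72} = 0.5828.
σ = (3.006 − 1.85)/(0.5828 − (-0.5534)) = 1.017.
μ = 1.85 − (-0.5534)·1.017 = 2.413.
E[T] = exp(μ + σ²/2) = exp(2.413 + 0.5172) = 18.7 days.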